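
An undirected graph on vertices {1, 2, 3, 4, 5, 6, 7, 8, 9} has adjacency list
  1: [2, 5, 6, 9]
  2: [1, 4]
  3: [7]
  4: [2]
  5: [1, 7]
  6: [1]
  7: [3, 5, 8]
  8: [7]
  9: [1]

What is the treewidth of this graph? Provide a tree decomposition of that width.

Treewidth 1.
One such decomposition:
Bags: B1 = {5, 7}  B2 = {1, 5}  B3 = {1, 6}  B4 = {7, 8}  B5 = {1, 9}  B6 = {1, 2}  B7 = {3, 7}  B8 = {2, 4}
Tree: B1–B2, B2–B3, B1–B4, B3–B5, B5–B6, B4–B7, B6–B8

Each bag holds 2 vertices, so the decomposition has width 1, which upper-bounds the treewidth. Since G has at least one edge (e.g. 7–5), it is not an edgeless graph, so tw(G) ≥ 1. Therefore the treewidth is 1.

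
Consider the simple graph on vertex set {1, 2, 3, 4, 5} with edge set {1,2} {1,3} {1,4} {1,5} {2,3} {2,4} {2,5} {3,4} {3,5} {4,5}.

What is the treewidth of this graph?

A width-4 tree decomposition is:
Bags: B1 = {1, 2, 3, 4, 5}
Tree: (single bag)
A single bag containing all 5 vertices is trivially a valid decomposition of width 4. On the other hand G contains the 5-clique {1, 2, 3, 4, 5}. A clique must lie in a single bag of any decomposition, so no decomposition can have width below 4. Combining the bounds, tw(G) = 4.

4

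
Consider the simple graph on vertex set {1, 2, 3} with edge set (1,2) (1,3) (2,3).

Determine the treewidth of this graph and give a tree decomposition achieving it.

Treewidth 2.
One optimal decomposition is:
Bags: B1 = {1, 2, 3}
Tree: (single bag)

With just one bag of size 3, the width is 3 − 1 = 2, so tw(G) ≤ 2. On the other hand G contains the 3-clique {1, 2, 3}. A clique must lie in a single bag of any decomposition, so no decomposition can have width below 2. Hence tw(G) = 2 exactly.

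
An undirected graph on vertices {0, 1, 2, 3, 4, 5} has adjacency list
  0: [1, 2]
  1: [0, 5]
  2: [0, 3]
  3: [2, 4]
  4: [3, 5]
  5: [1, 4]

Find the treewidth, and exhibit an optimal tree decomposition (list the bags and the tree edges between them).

The largest bag has 3 vertices, giving width 2; this decomposition certifies tw(G) ≤ 2. The edges 4–3–2–0–1–5–4 form a cycle, so G is not a tree and its treewidth is at least 2. Therefore the treewidth is 2.

Treewidth 2.
One optimal decomposition is:
Bags: B1 = {2, 3, 4}  B2 = {0, 2, 4}  B3 = {0, 1, 4}  B4 = {1, 4, 5}
Tree: B1–B2, B2–B3, B3–B4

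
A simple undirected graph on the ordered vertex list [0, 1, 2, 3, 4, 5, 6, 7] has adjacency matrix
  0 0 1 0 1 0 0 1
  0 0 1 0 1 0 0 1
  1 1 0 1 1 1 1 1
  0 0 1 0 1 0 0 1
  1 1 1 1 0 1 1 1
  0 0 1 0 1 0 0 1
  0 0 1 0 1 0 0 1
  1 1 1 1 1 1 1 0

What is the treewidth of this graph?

3

A width-3 tree decomposition is:
Bags: B1 = {1, 2, 4, 7}  B2 = {2, 3, 4, 7}  B3 = {0, 2, 4, 7}  B4 = {2, 4, 6, 7}  B5 = {2, 4, 5, 7}
Tree: B1–B2, B2–B3, B1–B4, B3–B5
Every bag has size at most 4, so the width is 4 − 1 = 3 and tw(G) ≤ 3. Conversely, {0, 2, 4, 7} is a clique of size 4, and the vertices of any clique must share a bag in every tree decomposition; so some bag has ≥ 4 vertices and tw(G) ≥ 3. Hence tw(G) = 3 exactly.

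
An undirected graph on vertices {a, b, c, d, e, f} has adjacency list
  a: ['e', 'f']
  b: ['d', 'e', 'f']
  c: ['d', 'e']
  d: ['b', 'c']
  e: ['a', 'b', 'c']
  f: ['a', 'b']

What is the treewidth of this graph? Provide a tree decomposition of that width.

Every bag has size at most 3, so the width is 3 − 1 = 2 and tw(G) ≤ 2. Since a–f–b–e–a is a cycle in G, G is not acyclic. Forests are exactly the graphs of treewidth ≤ 1, so tw(G) ≥ 2. Combining the bounds, tw(G) = 2.

Treewidth 2.
One such decomposition:
Bags: B1 = {a, e, f}  B2 = {b, e, f}  B3 = {b, c, e}  B4 = {b, c, d}
Tree: B1–B2, B2–B3, B3–B4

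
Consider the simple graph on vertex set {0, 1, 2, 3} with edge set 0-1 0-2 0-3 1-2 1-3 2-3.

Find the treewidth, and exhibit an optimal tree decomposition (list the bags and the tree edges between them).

Treewidth 3.
Bags: B1 = {0, 1, 2, 3}
Tree: (single bag)

With just one bag of size 4, the width is 4 − 1 = 3, so tw(G) ≤ 3. On the other hand G contains the 4-clique {0, 1, 2, 3}. A clique must lie in a single bag of any decomposition, so no decomposition can have width below 3. Combining the bounds, tw(G) = 3.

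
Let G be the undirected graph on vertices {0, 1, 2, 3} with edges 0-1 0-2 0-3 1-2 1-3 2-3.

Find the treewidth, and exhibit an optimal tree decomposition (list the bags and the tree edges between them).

With just one bag of size 4, the width is 4 − 1 = 3, so tw(G) ≤ 3. For the lower bound, the 4 vertices {0, 1, 2, 3} are pairwise adjacent, and any tree decomposition puts a clique entirely inside one bag — forcing width ≥ 3. Therefore the treewidth is 3.

Treewidth 3.
One optimal decomposition is:
Bags: B1 = {0, 1, 2, 3}
Tree: (single bag)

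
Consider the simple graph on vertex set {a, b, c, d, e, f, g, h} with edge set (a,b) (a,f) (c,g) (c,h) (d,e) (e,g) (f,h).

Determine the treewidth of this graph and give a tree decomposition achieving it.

Each bag holds 2 vertices, so the decomposition has width 1, which upper-bounds the treewidth. G has an edge, so its treewidth is at least 1. Therefore the treewidth is 1.

Treewidth 1.
Bags: B1 = {a, b}  B2 = {a, f}  B3 = {f, h}  B4 = {c, h}  B5 = {c, g}  B6 = {e, g}  B7 = {d, e}
Tree: B1–B2, B2–B3, B3–B4, B4–B5, B5–B6, B6–B7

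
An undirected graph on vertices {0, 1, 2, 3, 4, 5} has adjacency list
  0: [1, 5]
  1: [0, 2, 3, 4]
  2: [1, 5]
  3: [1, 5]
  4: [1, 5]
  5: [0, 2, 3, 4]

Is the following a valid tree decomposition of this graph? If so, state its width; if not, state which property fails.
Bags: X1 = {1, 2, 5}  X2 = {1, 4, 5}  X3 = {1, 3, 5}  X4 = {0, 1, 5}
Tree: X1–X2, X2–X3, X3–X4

Yes; width 2.

Vertex coverage: the bags together contain {0, 1, 2, 3, 4, 5}, the full vertex set. Edge coverage: each edge of G has both endpoints in at least one bag. Running intersection: for every vertex, the bags containing it form a connected subtree. All three properties hold, so this is a valid tree decomposition of width max|bag| − 1 = 2, and hence tw(G) ≤ 2.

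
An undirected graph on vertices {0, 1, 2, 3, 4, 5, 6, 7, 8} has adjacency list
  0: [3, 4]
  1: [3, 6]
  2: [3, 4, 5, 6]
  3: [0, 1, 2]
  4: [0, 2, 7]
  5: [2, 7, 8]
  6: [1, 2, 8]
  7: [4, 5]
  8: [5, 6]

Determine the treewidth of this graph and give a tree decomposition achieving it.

Every bag has size at most 4, so the width is 4 − 1 = 3 and tw(G) ≤ 3. For the lower bound: the 4 vertex sets {1,6,8}, {5}, {2}, {0,3,4,7} are disjoint, each induces a connected subgraph, and every pair is joined by at least one edge of G. Contracting each set to a single vertex therefore yields K_{4} as a minor, and since treewidth is minor-monotone, tw(G) ≥ tw(K_{4}) = 3. Combining the bounds, tw(G) = 3.

Treewidth 3.
Bags: B1 = {1, 5, 6, 8}  B2 = {1, 2, 5, 6}  B3 = {1, 2, 3, 5}  B4 = {2, 3, 5, 7}  B5 = {2, 3, 4, 7}  B6 = {0, 3, 4, 7}
Tree: B1–B2, B2–B3, B3–B4, B4–B5, B5–B6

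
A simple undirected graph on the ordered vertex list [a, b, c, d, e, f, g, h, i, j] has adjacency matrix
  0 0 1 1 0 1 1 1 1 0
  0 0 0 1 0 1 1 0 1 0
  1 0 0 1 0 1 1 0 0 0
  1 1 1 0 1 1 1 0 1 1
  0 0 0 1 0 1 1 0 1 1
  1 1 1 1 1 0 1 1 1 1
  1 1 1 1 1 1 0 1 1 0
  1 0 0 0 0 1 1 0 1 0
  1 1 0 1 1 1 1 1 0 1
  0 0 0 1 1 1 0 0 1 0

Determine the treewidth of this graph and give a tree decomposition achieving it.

Each bag holds 5 vertices, so the decomposition has width 4, which upper-bounds the treewidth. Conversely, {a, c, d, f, g} is a clique of size 5, and the vertices of any clique must share a bag in every tree decomposition; so some bag has ≥ 5 vertices and tw(G) ≥ 4. Therefore the treewidth is 4.

Treewidth 4.
One such decomposition:
Bags: B1 = {a, d, f, g, i}  B2 = {d, e, f, g, i}  B3 = {a, c, d, f, g}  B4 = {a, f, g, h, i}  B5 = {b, d, f, g, i}  B6 = {d, e, f, i, j}
Tree: B1–B2, B1–B3, B1–B4, B2–B5, B2–B6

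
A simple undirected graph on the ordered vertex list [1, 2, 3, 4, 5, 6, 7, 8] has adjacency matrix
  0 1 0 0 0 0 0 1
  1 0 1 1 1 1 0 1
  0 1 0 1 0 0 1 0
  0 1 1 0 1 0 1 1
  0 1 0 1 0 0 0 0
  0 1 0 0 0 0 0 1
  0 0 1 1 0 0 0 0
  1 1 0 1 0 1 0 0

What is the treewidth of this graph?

A width-2 tree decomposition is:
Bags: B1 = {2, 4, 8}  B2 = {2, 6, 8}  B3 = {2, 3, 4}  B4 = {1, 2, 8}  B5 = {3, 4, 7}  B6 = {2, 4, 5}
Tree: B1–B2, B1–B3, B1–B4, B3–B5, B3–B6
The largest bag has 3 vertices, giving width 2; this decomposition certifies tw(G) ≤ 2. Conversely, {1, 2, 8} is a clique of size 3, and the vertices of any clique must share a bag in every tree decomposition; so some bag has ≥ 3 vertices and tw(G) ≥ 2. The upper and lower bounds meet at 2, so that is the treewidth.

2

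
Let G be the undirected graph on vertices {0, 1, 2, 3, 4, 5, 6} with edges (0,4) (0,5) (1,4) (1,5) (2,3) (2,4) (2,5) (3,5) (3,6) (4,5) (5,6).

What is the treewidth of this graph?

2

A width-2 tree decomposition is:
Bags: B1 = {1, 4, 5}  B2 = {2, 4, 5}  B3 = {2, 3, 5}  B4 = {3, 5, 6}  B5 = {0, 4, 5}
Tree: B1–B2, B2–B3, B3–B4, B2–B5
Each bag holds 3 vertices, so the decomposition has width 2, which upper-bounds the treewidth. For the lower bound, the 3 vertices {2, 3, 5} are pairwise adjacent, and any tree decomposition puts a clique entirely inside one bag — forcing width ≥ 2. The upper and lower bounds meet at 2, so that is the treewidth.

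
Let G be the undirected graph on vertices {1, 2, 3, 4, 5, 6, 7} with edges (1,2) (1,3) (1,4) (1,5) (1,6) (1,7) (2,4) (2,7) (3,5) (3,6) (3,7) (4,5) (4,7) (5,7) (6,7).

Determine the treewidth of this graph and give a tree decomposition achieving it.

Treewidth 3.
One optimal decomposition is:
Bags: B1 = {1, 3, 5, 7}  B2 = {1, 4, 5, 7}  B3 = {1, 3, 6, 7}  B4 = {1, 2, 4, 7}
Tree: B1–B2, B1–B3, B2–B4

The largest bag has 4 vertices, giving width 3; this decomposition certifies tw(G) ≤ 3. For the lower bound, the 4 vertices {1, 2, 4, 7} are pairwise adjacent, and any tree decomposition puts a clique entirely inside one bag — forcing width ≥ 3. Combining the bounds, tw(G) = 3.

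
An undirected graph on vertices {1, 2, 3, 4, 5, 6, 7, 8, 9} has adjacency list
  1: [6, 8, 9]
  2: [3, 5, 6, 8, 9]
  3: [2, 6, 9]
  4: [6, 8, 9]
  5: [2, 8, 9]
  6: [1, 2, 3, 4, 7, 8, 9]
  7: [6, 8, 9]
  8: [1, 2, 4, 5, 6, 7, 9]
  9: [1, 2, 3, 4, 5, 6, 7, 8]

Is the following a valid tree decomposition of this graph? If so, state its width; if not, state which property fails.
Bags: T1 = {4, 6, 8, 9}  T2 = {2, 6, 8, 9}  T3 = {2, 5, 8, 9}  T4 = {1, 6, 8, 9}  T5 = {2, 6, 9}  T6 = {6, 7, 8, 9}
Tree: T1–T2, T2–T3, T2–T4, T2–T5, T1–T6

No — vertex 3 appears in no bag.

A tree decomposition must satisfy three properties: every vertex lies in some bag; for every edge, both endpoints lie together in some bag; and for every vertex, the bags containing it form a connected subtree. Here vertex 3 appears in no bag, so the decomposition is invalid.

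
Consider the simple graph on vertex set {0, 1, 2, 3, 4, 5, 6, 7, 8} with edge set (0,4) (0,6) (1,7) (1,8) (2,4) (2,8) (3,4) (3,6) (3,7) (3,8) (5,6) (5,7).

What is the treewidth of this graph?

A width-3 tree decomposition is:
Bags: B1 = {0, 2, 4, 6}  B2 = {2, 3, 4, 6}  B3 = {2, 3, 6, 8}  B4 = {3, 5, 6, 8}  B5 = {3, 5, 7, 8}  B6 = {1, 5, 7, 8}
Tree: B1–B2, B2–B3, B3–B4, B4–B5, B5–B6
The largest bag has 4 vertices, giving width 3; this decomposition certifies tw(G) ≤ 3. For the lower bound: the 4 vertex sets {0,2,4}, {6}, {3}, {1,5,7,8} are disjoint, each induces a connected subgraph, and every pair is joined by at least one edge of G. Contracting each set to a single vertex therefore yields K_{4} as a minor, and since treewidth is minor-monotone, tw(G) ≥ tw(K_{4}) = 3. Therefore the treewidth is 3.

3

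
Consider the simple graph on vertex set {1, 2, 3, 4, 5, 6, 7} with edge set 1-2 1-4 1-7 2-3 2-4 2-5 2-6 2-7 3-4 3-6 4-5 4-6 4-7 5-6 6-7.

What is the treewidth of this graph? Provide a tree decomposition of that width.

Every bag has size at most 4, so the width is 4 − 1 = 3 and tw(G) ≤ 3. For the lower bound, the 4 vertices {1, 2, 4, 7} are pairwise adjacent, and any tree decomposition puts a clique entirely inside one bag — forcing width ≥ 3. The upper and lower bounds meet at 3, so that is the treewidth.

Treewidth 3.
One optimal decomposition is:
Bags: B1 = {2, 4, 6, 7}  B2 = {1, 2, 4, 7}  B3 = {2, 3, 4, 6}  B4 = {2, 4, 5, 6}
Tree: B1–B2, B1–B3, B1–B4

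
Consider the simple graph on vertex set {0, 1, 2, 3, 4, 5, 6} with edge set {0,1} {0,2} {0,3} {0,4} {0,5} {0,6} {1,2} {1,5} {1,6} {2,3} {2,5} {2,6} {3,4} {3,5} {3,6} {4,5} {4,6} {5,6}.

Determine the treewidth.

A width-4 tree decomposition is:
Bags: B1 = {0, 2, 3, 5, 6}  B2 = {0, 3, 4, 5, 6}  B3 = {0, 1, 2, 5, 6}
Tree: B1–B2, B1–B3
The largest bag has 5 vertices, giving width 4; this decomposition certifies tw(G) ≤ 4. Conversely, {0, 1, 2, 5, 6} is a clique of size 5, and the vertices of any clique must share a bag in every tree decomposition; so some bag has ≥ 5 vertices and tw(G) ≥ 4. Hence tw(G) = 4 exactly.

4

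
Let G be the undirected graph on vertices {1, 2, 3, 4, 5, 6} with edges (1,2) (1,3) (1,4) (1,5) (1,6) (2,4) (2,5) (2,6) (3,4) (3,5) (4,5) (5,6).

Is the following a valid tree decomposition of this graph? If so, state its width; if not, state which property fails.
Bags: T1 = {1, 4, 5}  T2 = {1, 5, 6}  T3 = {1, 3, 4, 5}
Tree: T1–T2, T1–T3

No — vertex 2 appears in no bag.

A tree decomposition must satisfy three properties: every vertex lies in some bag; for every edge, both endpoints lie together in some bag; and for every vertex, the bags containing it form a connected subtree. Here vertex 2 appears in no bag, so the decomposition is invalid.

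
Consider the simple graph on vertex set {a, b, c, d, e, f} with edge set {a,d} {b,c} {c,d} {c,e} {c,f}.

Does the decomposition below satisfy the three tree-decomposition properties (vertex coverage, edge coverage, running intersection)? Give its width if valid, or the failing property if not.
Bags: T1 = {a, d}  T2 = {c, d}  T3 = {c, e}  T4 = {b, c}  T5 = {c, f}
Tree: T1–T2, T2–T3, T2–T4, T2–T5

Yes; width 1.

Vertex coverage: the bags together contain {a, b, c, d, e, f}, the full vertex set. Edge coverage: each edge of G has both endpoints in at least one bag. Running intersection: for every vertex, the bags containing it form a connected subtree. All three properties hold, so this is a valid tree decomposition of width max|bag| − 1 = 1, and hence tw(G) ≤ 1.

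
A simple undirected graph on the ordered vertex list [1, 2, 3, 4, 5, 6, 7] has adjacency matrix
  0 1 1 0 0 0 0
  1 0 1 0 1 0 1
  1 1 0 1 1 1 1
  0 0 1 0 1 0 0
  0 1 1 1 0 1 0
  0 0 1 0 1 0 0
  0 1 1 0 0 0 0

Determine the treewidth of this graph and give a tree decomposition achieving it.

Treewidth 2.
One optimal decomposition is:
Bags: B1 = {2, 3, 5}  B2 = {1, 2, 3}  B3 = {2, 3, 7}  B4 = {3, 5, 6}  B5 = {3, 4, 5}
Tree: B1–B2, B1–B3, B1–B4, B1–B5

Every bag has size at most 3, so the width is 3 − 1 = 2 and tw(G) ≤ 2. On the other hand G contains the 3-clique {1, 2, 3}. A clique must lie in a single bag of any decomposition, so no decomposition can have width below 2. Hence tw(G) = 2 exactly.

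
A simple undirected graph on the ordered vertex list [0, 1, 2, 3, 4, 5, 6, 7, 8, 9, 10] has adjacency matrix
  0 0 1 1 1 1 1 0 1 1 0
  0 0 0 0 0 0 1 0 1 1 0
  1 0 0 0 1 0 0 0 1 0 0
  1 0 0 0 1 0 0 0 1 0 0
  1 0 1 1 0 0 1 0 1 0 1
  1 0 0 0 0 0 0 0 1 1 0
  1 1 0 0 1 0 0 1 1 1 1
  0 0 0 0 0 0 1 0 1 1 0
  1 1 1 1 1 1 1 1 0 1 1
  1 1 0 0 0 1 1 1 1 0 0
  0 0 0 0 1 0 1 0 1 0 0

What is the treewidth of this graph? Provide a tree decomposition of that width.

The largest bag has 4 vertices, giving width 3; this decomposition certifies tw(G) ≤ 3. For the lower bound, the 4 vertices {0, 5, 8, 9} are pairwise adjacent, and any tree decomposition puts a clique entirely inside one bag — forcing width ≥ 3. Combining the bounds, tw(G) = 3.

Treewidth 3.
One such decomposition:
Bags: B1 = {0, 6, 8, 9}  B2 = {0, 4, 6, 8}  B3 = {0, 3, 4, 8}  B4 = {4, 6, 8, 10}  B5 = {6, 7, 8, 9}  B6 = {1, 6, 8, 9}  B7 = {0, 2, 4, 8}  B8 = {0, 5, 8, 9}
Tree: B1–B2, B2–B3, B2–B4, B1–B5, B5–B6, B3–B7, B1–B8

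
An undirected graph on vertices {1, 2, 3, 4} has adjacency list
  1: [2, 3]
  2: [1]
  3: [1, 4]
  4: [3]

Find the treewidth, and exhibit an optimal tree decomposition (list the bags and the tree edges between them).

Treewidth 1.
One such decomposition:
Bags: B1 = {1, 3}  B2 = {1, 2}  B3 = {3, 4}
Tree: B1–B2, B1–B3

Each bag holds 2 vertices, so the decomposition has width 1, which upper-bounds the treewidth. G has an edge, so its treewidth is at least 1. Therefore the treewidth is 1.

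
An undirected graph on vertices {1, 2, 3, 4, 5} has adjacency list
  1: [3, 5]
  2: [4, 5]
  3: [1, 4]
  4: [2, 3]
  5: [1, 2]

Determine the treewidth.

2

A width-2 tree decomposition is:
Bags: B1 = {1, 2, 5}  B2 = {1, 2, 4}  B3 = {1, 3, 4}
Tree: B1–B2, B2–B3
Every bag has size at most 3, so the width is 3 − 1 = 2 and tw(G) ≤ 2. For the lower bound, G contains the cycle 1–5–2–4–3–1, so G is not a forest; only forests have treewidth ≤ 1, hence tw(G) ≥ 2. Therefore the treewidth is 2.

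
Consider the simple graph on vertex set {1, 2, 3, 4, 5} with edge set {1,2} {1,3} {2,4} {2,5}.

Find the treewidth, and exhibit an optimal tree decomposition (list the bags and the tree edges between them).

Treewidth 1.
Bags: B1 = {1, 3}  B2 = {1, 2}  B3 = {2, 5}  B4 = {2, 4}
Tree: B1–B2, B2–B3, B2–B4

The largest bag has 2 vertices, giving width 1; this decomposition certifies tw(G) ≤ 1. Since G has at least one edge (e.g. 3–1), it is not an edgeless graph, so tw(G) ≥ 1. Therefore the treewidth is 1.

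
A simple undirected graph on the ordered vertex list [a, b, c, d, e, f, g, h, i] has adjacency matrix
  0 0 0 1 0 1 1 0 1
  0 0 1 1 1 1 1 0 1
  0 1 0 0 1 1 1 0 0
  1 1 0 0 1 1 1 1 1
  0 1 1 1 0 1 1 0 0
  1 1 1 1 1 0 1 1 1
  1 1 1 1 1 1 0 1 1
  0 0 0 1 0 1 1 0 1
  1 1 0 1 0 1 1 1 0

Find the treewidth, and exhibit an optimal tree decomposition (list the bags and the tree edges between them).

Treewidth 4.
One optimal decomposition is:
Bags: B1 = {b, d, f, g, i}  B2 = {a, d, f, g, i}  B3 = {b, d, e, f, g}  B4 = {b, c, e, f, g}  B5 = {d, f, g, h, i}
Tree: B1–B2, B1–B3, B3–B4, B1–B5

Every bag has size at most 5, so the width is 5 − 1 = 4 and tw(G) ≤ 4. Conversely, {b, d, e, f, g} is a clique of size 5, and the vertices of any clique must share a bag in every tree decomposition; so some bag has ≥ 5 vertices and tw(G) ≥ 4. Hence tw(G) = 4 exactly.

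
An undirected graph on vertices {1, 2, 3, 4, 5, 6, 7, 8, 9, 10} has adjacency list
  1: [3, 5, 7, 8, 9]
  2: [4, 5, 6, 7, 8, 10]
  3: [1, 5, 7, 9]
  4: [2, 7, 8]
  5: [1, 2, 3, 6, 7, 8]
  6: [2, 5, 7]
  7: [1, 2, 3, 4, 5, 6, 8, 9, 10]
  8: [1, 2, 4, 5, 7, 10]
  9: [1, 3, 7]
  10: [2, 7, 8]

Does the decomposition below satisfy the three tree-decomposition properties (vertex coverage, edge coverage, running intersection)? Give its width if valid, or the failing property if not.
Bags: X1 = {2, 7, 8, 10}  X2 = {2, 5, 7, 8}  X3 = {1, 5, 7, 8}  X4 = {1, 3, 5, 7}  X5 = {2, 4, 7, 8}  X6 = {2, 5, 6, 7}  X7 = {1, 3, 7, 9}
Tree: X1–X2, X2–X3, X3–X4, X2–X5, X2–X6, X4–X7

Yes; width 3.

Vertex coverage: the bags together contain {1, 2, 3, 4, 5, 6, 7, 8, 9, 10}, the full vertex set. Edge coverage: each edge of G has both endpoints in at least one bag. Running intersection: for every vertex, the bags containing it form a connected subtree. All three properties hold, so this is a valid tree decomposition of width max|bag| − 1 = 3, and hence tw(G) ≤ 3.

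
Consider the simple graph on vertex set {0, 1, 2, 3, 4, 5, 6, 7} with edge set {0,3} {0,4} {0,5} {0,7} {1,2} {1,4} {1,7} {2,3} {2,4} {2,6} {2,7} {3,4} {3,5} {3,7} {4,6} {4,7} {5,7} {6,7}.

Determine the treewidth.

3

A width-3 tree decomposition is:
Bags: B1 = {2, 3, 4, 7}  B2 = {2, 4, 6, 7}  B3 = {1, 2, 4, 7}  B4 = {0, 3, 4, 7}  B5 = {0, 3, 5, 7}
Tree: B1–B2, B2–B3, B1–B4, B4–B5
Every bag has size at most 4, so the width is 4 − 1 = 3 and tw(G) ≤ 3. On the other hand G contains the 4-clique {0, 3, 4, 7}. A clique must lie in a single bag of any decomposition, so no decomposition can have width below 3. The upper and lower bounds meet at 3, so that is the treewidth.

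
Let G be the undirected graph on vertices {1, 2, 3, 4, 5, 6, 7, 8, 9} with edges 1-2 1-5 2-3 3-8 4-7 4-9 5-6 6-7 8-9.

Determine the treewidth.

A width-2 tree decomposition is:
Bags: B1 = {2, 3, 8}  B2 = {2, 8, 9}  B3 = {2, 4, 9}  B4 = {2, 4, 7}  B5 = {2, 6, 7}  B6 = {2, 5, 6}  B7 = {1, 2, 5}
Tree: B1–B2, B2–B3, B3–B4, B4–B5, B5–B6, B6–B7
The largest bag has 3 vertices, giving width 2; this decomposition certifies tw(G) ≤ 2. Since 2–3–8–9–4–7–6–5–1–2 is a cycle in G, G is not acyclic. Forests are exactly the graphs of treewidth ≤ 1, so tw(G) ≥ 2. Combining the bounds, tw(G) = 2.

2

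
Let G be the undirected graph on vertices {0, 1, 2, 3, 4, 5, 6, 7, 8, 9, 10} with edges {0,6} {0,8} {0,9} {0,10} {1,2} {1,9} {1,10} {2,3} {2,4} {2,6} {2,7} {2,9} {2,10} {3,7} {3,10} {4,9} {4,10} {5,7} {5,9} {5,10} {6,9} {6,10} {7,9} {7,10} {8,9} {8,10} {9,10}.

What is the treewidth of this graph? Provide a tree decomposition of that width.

Treewidth 3.
Bags: B1 = {2, 3, 7, 10}  B2 = {2, 7, 9, 10}  B3 = {5, 7, 9, 10}  B4 = {2, 6, 9, 10}  B5 = {1, 2, 9, 10}  B6 = {2, 4, 9, 10}  B7 = {0, 6, 9, 10}  B8 = {0, 8, 9, 10}
Tree: B1–B2, B2–B3, B2–B4, B2–B5, B5–B6, B4–B7, B7–B8

The largest bag has 4 vertices, giving width 3; this decomposition certifies tw(G) ≤ 3. For the lower bound, the 4 vertices {0, 8, 9, 10} are pairwise adjacent, and any tree decomposition puts a clique entirely inside one bag — forcing width ≥ 3. The upper and lower bounds meet at 3, so that is the treewidth.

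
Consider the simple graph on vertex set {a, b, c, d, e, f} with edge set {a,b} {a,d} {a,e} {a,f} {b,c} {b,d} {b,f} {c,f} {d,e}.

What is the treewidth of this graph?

A width-2 tree decomposition is:
Bags: B1 = {a, b, d}  B2 = {a, d, e}  B3 = {a, b, f}  B4 = {b, c, f}
Tree: B1–B2, B1–B3, B3–B4
Each bag holds 3 vertices, so the decomposition has width 2, which upper-bounds the treewidth. Conversely, {b, c, f} is a clique of size 3, and the vertices of any clique must share a bag in every tree decomposition; so some bag has ≥ 3 vertices and tw(G) ≥ 2. Therefore the treewidth is 2.

2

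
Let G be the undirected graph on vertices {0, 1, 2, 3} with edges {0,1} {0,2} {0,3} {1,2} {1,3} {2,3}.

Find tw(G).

A width-3 tree decomposition is:
Bags: B1 = {0, 1, 2, 3}
Tree: (single bag)
A single bag containing all 4 vertices is trivially a valid decomposition of width 3. On the other hand G contains the 4-clique {0, 1, 2, 3}. A clique must lie in a single bag of any decomposition, so no decomposition can have width below 3. Hence tw(G) = 3 exactly.

3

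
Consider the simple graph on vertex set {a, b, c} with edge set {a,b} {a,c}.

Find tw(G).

A width-1 tree decomposition is:
Bags: B1 = {a, c}  B2 = {a, b}
Tree: B1–B2
The largest bag has 2 vertices, giving width 1; this decomposition certifies tw(G) ≤ 1. Since G has at least one edge (e.g. a–c), it is not an edgeless graph, so tw(G) ≥ 1. Therefore the treewidth is 1.

1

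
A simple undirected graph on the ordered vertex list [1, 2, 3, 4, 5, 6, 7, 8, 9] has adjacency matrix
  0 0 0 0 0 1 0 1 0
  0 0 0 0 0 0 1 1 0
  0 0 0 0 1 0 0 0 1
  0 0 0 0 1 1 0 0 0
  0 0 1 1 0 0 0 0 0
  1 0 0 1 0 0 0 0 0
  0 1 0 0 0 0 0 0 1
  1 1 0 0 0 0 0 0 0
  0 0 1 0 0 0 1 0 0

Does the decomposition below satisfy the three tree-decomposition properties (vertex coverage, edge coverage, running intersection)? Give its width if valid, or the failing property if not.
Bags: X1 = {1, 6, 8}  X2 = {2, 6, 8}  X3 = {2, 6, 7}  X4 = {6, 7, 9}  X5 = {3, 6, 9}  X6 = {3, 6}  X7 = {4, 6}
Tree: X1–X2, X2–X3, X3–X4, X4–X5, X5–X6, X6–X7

A tree decomposition must satisfy three properties: every vertex lies in some bag; for every edge, both endpoints lie together in some bag; and for every vertex, the bags containing it form a connected subtree. Here vertex 5 appears in no bag, so the decomposition is invalid.

No — vertex 5 appears in no bag.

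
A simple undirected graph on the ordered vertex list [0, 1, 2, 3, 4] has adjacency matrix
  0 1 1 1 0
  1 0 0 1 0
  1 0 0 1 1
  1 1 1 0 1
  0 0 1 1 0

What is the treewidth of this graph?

2

A width-2 tree decomposition is:
Bags: B1 = {0, 1, 3}  B2 = {0, 2, 3}  B3 = {2, 3, 4}
Tree: B1–B2, B2–B3
Every bag has size at most 3, so the width is 3 − 1 = 2 and tw(G) ≤ 2. For the lower bound, the 3 vertices {0, 1, 3} are pairwise adjacent, and any tree decomposition puts a clique entirely inside one bag — forcing width ≥ 2. Combining the bounds, tw(G) = 2.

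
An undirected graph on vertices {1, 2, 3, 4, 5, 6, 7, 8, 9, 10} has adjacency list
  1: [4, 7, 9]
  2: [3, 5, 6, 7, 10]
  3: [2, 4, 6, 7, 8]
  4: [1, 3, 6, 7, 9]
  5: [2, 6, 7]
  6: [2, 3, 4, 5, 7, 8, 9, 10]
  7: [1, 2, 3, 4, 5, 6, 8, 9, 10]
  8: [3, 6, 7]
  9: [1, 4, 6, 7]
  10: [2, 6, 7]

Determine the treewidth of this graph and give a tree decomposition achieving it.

Treewidth 3.
Bags: B1 = {3, 4, 6, 7}  B2 = {4, 6, 7, 9}  B3 = {2, 3, 6, 7}  B4 = {2, 6, 7, 10}  B5 = {1, 4, 7, 9}  B6 = {2, 5, 6, 7}  B7 = {3, 6, 7, 8}
Tree: B1–B2, B1–B3, B3–B4, B2–B5, B3–B6, B1–B7

Every bag has size at most 4, so the width is 4 − 1 = 3 and tw(G) ≤ 3. On the other hand G contains the 4-clique {1, 4, 7, 9}. A clique must lie in a single bag of any decomposition, so no decomposition can have width below 3. The upper and lower bounds meet at 3, so that is the treewidth.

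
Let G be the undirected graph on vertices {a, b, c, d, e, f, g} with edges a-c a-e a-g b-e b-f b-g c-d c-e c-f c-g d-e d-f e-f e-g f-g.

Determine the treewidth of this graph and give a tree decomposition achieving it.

Each bag holds 4 vertices, so the decomposition has width 3, which upper-bounds the treewidth. On the other hand G contains the 4-clique {a, c, e, g}. A clique must lie in a single bag of any decomposition, so no decomposition can have width below 3. The upper and lower bounds meet at 3, so that is the treewidth.

Treewidth 3.
Bags: B1 = {a, c, e, g}  B2 = {c, e, f, g}  B3 = {c, d, e, f}  B4 = {b, e, f, g}
Tree: B1–B2, B2–B3, B2–B4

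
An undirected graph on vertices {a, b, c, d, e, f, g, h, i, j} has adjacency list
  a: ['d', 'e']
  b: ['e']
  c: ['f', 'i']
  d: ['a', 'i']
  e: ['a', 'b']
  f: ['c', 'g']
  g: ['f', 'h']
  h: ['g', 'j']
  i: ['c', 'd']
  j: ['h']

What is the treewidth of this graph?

A width-1 tree decomposition is:
Bags: B1 = {h, j}  B2 = {g, h}  B3 = {f, g}  B4 = {c, f}  B5 = {c, i}  B6 = {d, i}  B7 = {a, d}  B8 = {a, e}  B9 = {b, e}
Tree: B1–B2, B2–B3, B3–B4, B4–B5, B5–B6, B6–B7, B7–B8, B8–B9
The largest bag has 2 vertices, giving width 1; this decomposition certifies tw(G) ≤ 1. G has an edge, so its treewidth is at least 1. The upper and lower bounds meet at 1, so that is the treewidth.

1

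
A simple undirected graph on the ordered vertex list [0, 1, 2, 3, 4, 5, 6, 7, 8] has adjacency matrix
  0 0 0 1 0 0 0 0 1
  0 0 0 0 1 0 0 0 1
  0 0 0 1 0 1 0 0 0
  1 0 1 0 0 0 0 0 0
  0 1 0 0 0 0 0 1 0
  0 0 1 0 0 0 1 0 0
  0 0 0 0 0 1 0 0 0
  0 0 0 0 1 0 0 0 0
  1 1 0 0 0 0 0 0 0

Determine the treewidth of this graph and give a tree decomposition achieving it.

Treewidth 1.
One optimal decomposition is:
Bags: B1 = {4, 7}  B2 = {1, 4}  B3 = {1, 8}  B4 = {0, 8}  B5 = {0, 3}  B6 = {2, 3}  B7 = {2, 5}  B8 = {5, 6}
Tree: B1–B2, B2–B3, B3–B4, B4–B5, B5–B6, B6–B7, B7–B8

Each bag holds 2 vertices, so the decomposition has width 1, which upper-bounds the treewidth. Any graph with an edge has treewidth ≥ 1, and G has the edge 7–4. Combining the bounds, tw(G) = 1.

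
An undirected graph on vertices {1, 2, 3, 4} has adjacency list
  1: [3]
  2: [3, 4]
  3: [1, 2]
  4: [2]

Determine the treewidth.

1

A width-1 tree decomposition is:
Bags: B1 = {2, 4}  B2 = {2, 3}  B3 = {1, 3}
Tree: B1–B2, B2–B3
The largest bag has 2 vertices, giving width 1; this decomposition certifies tw(G) ≤ 1. G has an edge, so its treewidth is at least 1. The upper and lower bounds meet at 1, so that is the treewidth.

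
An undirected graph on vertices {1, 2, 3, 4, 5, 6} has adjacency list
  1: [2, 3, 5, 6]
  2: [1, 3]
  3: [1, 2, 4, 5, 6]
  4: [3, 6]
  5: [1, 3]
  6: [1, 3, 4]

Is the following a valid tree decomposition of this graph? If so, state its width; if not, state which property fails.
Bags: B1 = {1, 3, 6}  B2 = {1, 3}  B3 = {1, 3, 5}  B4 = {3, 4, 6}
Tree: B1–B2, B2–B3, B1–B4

A tree decomposition must satisfy three properties: every vertex lies in some bag; for every edge, both endpoints lie together in some bag; and for every vertex, the bags containing it form a connected subtree. Here vertex 2 appears in no bag, so the decomposition is invalid.

No — vertex 2 appears in no bag.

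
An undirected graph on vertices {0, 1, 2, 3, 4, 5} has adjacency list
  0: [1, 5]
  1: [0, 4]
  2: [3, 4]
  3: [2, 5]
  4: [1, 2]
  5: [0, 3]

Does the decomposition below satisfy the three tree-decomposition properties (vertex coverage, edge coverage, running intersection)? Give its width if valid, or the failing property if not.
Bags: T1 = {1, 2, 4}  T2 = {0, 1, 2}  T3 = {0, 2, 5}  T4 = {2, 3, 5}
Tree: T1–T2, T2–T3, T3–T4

Yes; width 2.

Vertex coverage: the bags together contain {0, 1, 2, 3, 4, 5}, the full vertex set. Edge coverage: each edge of G has both endpoints in at least one bag. Running intersection: for every vertex, the bags containing it form a connected subtree. All three properties hold, so this is a valid tree decomposition of width max|bag| − 1 = 2, and hence tw(G) ≤ 2.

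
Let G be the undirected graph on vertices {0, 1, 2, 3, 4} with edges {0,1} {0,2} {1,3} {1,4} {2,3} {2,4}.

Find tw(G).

A width-2 tree decomposition is:
Bags: B1 = {1, 2, 4}  B2 = {1, 2, 3}  B3 = {0, 1, 2}
Tree: B1–B2, B2–B3
The largest bag has 3 vertices, giving width 2; this decomposition certifies tw(G) ≤ 2. The edges 4–1–3–2–4 form a cycle, so G is not a tree and its treewidth is at least 2. Therefore the treewidth is 2.

2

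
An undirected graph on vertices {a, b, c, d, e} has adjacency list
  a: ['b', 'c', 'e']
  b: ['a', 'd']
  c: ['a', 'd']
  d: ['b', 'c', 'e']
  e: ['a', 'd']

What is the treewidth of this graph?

2

A width-2 tree decomposition is:
Bags: B1 = {a, b, d}  B2 = {a, c, d}  B3 = {a, d, e}
Tree: B1–B2, B2–B3
Each bag holds 3 vertices, so the decomposition has width 2, which upper-bounds the treewidth. The edges a–b–d–c–a form a cycle, so G is not a tree and its treewidth is at least 2. Hence tw(G) = 2 exactly.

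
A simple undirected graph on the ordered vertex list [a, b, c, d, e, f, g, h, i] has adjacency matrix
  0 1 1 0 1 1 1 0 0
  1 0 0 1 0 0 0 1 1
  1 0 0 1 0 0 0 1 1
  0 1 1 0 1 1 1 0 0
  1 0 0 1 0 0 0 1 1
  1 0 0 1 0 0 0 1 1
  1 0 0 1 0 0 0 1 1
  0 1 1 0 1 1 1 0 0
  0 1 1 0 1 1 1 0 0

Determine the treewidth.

A width-4 tree decomposition is:
Bags: B1 = {a, b, d, h, i}  B2 = {a, d, g, h, i}  B3 = {a, c, d, h, i}  B4 = {a, d, f, h, i}  B5 = {a, d, e, h, i}
Tree: B1–B2, B2–B3, B3–B4, B4–B5
Every bag has size at most 5, so the width is 5 − 1 = 4 and tw(G) ≤ 4. For the lower bound: the 5 vertex sets {a,b}, {d,g}, {c,i}, {h}, {f} are disjoint, each induces a connected subgraph, and every pair is joined by at least one edge of G. Contracting each set to a single vertex therefore yields K_{5} as a minor, and since treewidth is minor-monotone, tw(G) ≥ tw(K_{5}) = 4. The upper and lower bounds meet at 4, so that is the treewidth.

4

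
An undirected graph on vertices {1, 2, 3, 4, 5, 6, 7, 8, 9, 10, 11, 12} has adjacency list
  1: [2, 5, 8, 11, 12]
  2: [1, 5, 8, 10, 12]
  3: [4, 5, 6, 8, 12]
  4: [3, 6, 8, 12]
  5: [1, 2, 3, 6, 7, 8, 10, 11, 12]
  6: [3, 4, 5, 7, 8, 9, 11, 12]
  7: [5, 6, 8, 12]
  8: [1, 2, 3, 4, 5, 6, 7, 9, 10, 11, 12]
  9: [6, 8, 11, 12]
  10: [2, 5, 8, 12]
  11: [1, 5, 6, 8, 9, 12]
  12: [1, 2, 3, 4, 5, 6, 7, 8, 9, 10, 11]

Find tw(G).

4

A width-4 tree decomposition is:
Bags: B1 = {5, 6, 8, 11, 12}  B2 = {5, 6, 7, 8, 12}  B3 = {3, 5, 6, 8, 12}  B4 = {1, 5, 8, 11, 12}  B5 = {3, 4, 6, 8, 12}  B6 = {1, 2, 5, 8, 12}  B7 = {6, 8, 9, 11, 12}  B8 = {2, 5, 8, 10, 12}
Tree: B1–B2, B1–B3, B1–B4, B3–B5, B4–B6, B1–B7, B6–B8
Each bag holds 5 vertices, so the decomposition has width 4, which upper-bounds the treewidth. Conversely, {6, 8, 9, 11, 12} is a clique of size 5, and the vertices of any clique must share a bag in every tree decomposition; so some bag has ≥ 5 vertices and tw(G) ≥ 4. The upper and lower bounds meet at 4, so that is the treewidth.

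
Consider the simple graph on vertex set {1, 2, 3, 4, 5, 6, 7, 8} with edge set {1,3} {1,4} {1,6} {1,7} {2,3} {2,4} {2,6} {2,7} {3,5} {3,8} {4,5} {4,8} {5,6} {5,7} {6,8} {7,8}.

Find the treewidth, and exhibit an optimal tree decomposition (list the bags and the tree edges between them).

Treewidth 4.
One such decomposition:
Bags: B1 = {2, 3, 4, 6, 7}  B2 = {3, 4, 5, 6, 7}  B3 = {1, 3, 4, 6, 7}  B4 = {3, 4, 6, 7, 8}
Tree: B1–B2, B2–B3, B3–B4

The largest bag has 5 vertices, giving width 4; this decomposition certifies tw(G) ≤ 4. For the lower bound: the 5 vertex sets {2,7}, {4,5}, {1,6}, {3}, {8} are disjoint, each induces a connected subgraph, and every pair is joined by at least one edge of G. Contracting each set to a single vertex therefore yields K_{5} as a minor, and since treewidth is minor-monotone, tw(G) ≥ tw(K_{5}) = 4. Therefore the treewidth is 4.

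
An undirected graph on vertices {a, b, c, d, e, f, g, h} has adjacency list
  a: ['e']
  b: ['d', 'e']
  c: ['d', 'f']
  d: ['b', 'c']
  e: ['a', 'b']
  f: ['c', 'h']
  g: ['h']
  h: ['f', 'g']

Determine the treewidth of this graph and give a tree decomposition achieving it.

Treewidth 1.
One optimal decomposition is:
Bags: B1 = {g, h}  B2 = {f, h}  B3 = {c, f}  B4 = {c, d}  B5 = {b, d}  B6 = {b, e}  B7 = {a, e}
Tree: B1–B2, B2–B3, B3–B4, B4–B5, B5–B6, B6–B7

The largest bag has 2 vertices, giving width 1; this decomposition certifies tw(G) ≤ 1. G has an edge, so its treewidth is at least 1. Therefore the treewidth is 1.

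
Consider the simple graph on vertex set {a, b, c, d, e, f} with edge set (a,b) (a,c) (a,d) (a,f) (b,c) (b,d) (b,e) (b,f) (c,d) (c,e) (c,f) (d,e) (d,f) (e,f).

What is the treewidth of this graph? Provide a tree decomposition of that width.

Treewidth 4.
One such decomposition:
Bags: B1 = {b, c, d, e, f}  B2 = {a, b, c, d, f}
Tree: B1–B2

The largest bag has 5 vertices, giving width 4; this decomposition certifies tw(G) ≤ 4. On the other hand G contains the 5-clique {b, c, d, e, f}. A clique must lie in a single bag of any decomposition, so no decomposition can have width below 4. Therefore the treewidth is 4.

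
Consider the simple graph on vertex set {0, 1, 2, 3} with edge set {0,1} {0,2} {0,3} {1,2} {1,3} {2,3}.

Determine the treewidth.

A width-3 tree decomposition is:
Bags: B1 = {0, 1, 2, 3}
Tree: (single bag)
A single bag containing all 4 vertices is trivially a valid decomposition of width 3. For the lower bound, the 4 vertices {0, 1, 2, 3} are pairwise adjacent, and any tree decomposition puts a clique entirely inside one bag — forcing width ≥ 3. Combining the bounds, tw(G) = 3.

3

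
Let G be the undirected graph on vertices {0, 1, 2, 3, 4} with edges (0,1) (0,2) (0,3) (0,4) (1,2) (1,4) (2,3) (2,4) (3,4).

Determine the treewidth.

A width-3 tree decomposition is:
Bags: B1 = {0, 2, 3, 4}  B2 = {0, 1, 2, 4}
Tree: B1–B2
The largest bag has 4 vertices, giving width 3; this decomposition certifies tw(G) ≤ 3. On the other hand G contains the 4-clique {0, 1, 2, 4}. A clique must lie in a single bag of any decomposition, so no decomposition can have width below 3. The upper and lower bounds meet at 3, so that is the treewidth.

3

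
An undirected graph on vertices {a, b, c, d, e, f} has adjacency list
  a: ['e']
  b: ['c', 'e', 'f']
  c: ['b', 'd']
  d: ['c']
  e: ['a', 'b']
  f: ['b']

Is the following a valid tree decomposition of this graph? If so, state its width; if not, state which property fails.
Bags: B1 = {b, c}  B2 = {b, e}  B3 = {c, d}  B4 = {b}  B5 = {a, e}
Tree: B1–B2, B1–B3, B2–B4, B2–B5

A tree decomposition must satisfy three properties: every vertex lies in some bag; for every edge, both endpoints lie together in some bag; and for every vertex, the bags containing it form a connected subtree. Here vertex f appears in no bag, so the decomposition is invalid.

No — vertex f appears in no bag.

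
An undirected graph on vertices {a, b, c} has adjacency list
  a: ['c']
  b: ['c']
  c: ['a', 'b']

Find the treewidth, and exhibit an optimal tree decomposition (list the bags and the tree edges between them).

Treewidth 1.
Bags: B1 = {a, c}  B2 = {b, c}
Tree: B1–B2

Each bag holds 2 vertices, so the decomposition has width 1, which upper-bounds the treewidth. Since G has at least one edge (e.g. a–c), it is not an edgeless graph, so tw(G) ≥ 1. Hence tw(G) = 1 exactly.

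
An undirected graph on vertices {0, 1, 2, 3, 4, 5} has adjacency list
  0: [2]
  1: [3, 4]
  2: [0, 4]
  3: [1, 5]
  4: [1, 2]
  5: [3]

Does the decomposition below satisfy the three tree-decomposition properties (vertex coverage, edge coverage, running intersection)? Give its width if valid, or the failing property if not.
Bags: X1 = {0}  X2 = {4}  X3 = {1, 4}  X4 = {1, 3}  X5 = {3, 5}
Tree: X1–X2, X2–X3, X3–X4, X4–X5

A tree decomposition must satisfy three properties: every vertex lies in some bag; for every edge, both endpoints lie together in some bag; and for every vertex, the bags containing it form a connected subtree. Here vertex 2 appears in no bag, so the decomposition is invalid.

No — vertex 2 appears in no bag.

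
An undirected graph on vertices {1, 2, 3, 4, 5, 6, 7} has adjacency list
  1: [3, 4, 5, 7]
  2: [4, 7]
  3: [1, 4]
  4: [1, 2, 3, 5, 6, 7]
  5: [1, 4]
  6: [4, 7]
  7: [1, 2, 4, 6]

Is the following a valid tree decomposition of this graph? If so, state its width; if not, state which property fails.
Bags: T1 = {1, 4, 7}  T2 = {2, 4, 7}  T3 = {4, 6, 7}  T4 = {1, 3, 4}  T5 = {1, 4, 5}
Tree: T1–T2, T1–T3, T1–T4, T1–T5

Yes; width 2.

Checking the three conditions: (i) the bags cover all of {1, 2, 3, 4, 5, 6, 7}; (ii) for each edge, some bag contains both endpoints; (iii) the bags containing any fixed vertex form a subtree. All hold, so the decomposition is valid with width 3 − 1 = 2.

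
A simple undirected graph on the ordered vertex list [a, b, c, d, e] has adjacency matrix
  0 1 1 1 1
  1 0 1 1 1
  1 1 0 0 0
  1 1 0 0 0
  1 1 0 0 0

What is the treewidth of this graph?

A width-2 tree decomposition is:
Bags: B1 = {a, b, e}  B2 = {a, b, c}  B3 = {a, b, d}
Tree: B1–B2, B1–B3
Each bag holds 3 vertices, so the decomposition has width 2, which upper-bounds the treewidth. For the lower bound, the 3 vertices {a, b, d} are pairwise adjacent, and any tree decomposition puts a clique entirely inside one bag — forcing width ≥ 2. Hence tw(G) = 2 exactly.

2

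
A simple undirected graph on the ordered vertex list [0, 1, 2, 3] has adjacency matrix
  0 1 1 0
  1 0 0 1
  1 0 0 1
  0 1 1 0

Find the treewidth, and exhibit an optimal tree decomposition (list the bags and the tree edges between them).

Each bag holds 3 vertices, so the decomposition has width 2, which upper-bounds the treewidth. The edges 3–2–0–1–3 form a cycle, so G is not a tree and its treewidth is at least 2. Combining the bounds, tw(G) = 2.

Treewidth 2.
One such decomposition:
Bags: B1 = {0, 2, 3}  B2 = {0, 1, 3}
Tree: B1–B2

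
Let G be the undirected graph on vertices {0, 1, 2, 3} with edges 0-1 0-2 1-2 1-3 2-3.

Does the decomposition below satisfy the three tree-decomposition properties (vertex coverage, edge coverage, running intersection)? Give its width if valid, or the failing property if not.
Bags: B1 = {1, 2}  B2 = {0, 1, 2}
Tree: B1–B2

A tree decomposition must satisfy three properties: every vertex lies in some bag; for every edge, both endpoints lie together in some bag; and for every vertex, the bags containing it form a connected subtree. Here vertex 3 appears in no bag, so the decomposition is invalid.

No — vertex 3 appears in no bag.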